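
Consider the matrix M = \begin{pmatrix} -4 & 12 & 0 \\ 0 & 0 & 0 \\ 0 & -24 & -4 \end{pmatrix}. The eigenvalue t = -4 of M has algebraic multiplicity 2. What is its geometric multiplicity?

M + 4I = [[0, 12, 0], [0, 4, 0], [0, -24, 0]].
This matrix has rank 1, so its null space has dimension 3 − 1 = 2.

2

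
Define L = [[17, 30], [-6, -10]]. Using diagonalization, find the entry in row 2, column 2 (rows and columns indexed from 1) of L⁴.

Characteristic polynomial: r^2 - 7r + 10 = (r - 5)(r - 2), so the eigenvalues are 2, 5.
r=5: eigenvector (5, -2).
r=2: eigenvector (-2, 1).
P = [[5, -2], [-2, 1]], D = diag(5, 2), P⁻¹ = [[1, 2], [2, 5]].
L⁴ = P·diag(625, 16)·P⁻¹ = [[3061, 6090], [-1218, -2420]].
The requested entry is -2420.

-2420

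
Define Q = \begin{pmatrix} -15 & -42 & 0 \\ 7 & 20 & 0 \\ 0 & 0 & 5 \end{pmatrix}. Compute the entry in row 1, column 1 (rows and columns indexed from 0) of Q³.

Characteristic polynomial: λ^3 - 10λ^2 + 19λ + 30 = (λ - 6)(λ - 5)(λ + 1), so the eigenvalues are -1, 5, 6.
λ=-1: eigenvector (3, -1, 0).
λ=6: eigenvector (-2, 1, 0).
λ=5: eigenvector (0, 0, 1).
P = [[3, -2, 0], [-1, 1, 0], [0, 0, 1]], D = diag(-1, 6, 5), P⁻¹ = [[1, 2, 0], [1, 3, 0], [0, 0, 1]].
Q³ = P·diag(-1, 216, 125)·P⁻¹ = [[-435, -1302, 0], [217, 650, 0], [0, 0, 125]].
The requested entry is 650.

650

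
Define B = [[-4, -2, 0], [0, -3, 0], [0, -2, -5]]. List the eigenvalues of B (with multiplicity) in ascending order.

Characteristic polynomial: p(t) = t^3 + 12t^2 + 47t + 60 = (t + 3)(t + 4)(t + 5).
Roots (with multiplicity): -5, -4, -3.

-5, -4, -3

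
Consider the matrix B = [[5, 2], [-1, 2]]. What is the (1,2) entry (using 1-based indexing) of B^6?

Characteristic polynomial: λ^2 - 7λ + 12 = (λ - 4)(λ - 3), so the eigenvalues are 3, 4.
λ=4: eigenvector (2, -1).
λ=3: eigenvector (-1, 1).
P = [[2, -1], [-1, 1]], D = diag(4, 3), P⁻¹ = [[1, 1], [1, 2]].
B⁶ = P·diag(4096, 729)·P⁻¹ = [[7463, 6734], [-3367, -2638]].
The requested entry is 6734.

6734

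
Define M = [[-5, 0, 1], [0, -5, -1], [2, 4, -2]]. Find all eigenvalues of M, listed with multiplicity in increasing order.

-5, -4, -3

Characteristic polynomial: p(λ) = λ^3 + 12λ^2 + 47λ + 60 = (λ + 3)(λ + 4)(λ + 5).
Roots (with multiplicity): -5, -4, -3.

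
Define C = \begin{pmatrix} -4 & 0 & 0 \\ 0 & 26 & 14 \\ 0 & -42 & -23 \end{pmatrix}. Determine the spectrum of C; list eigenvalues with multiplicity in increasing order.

-4, -2, 5

Characteristic polynomial: p(λ) = λ^3 + λ^2 - 22λ - 40 = (λ - 5)(λ + 2)(λ + 4).
Roots (with multiplicity): -4, -2, 5.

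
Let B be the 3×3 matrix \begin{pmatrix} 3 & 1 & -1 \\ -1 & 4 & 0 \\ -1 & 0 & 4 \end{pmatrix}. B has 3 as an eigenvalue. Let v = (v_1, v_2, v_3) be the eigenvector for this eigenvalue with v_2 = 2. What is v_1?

2

B − 3I = [[0, 1, -1], [-1, 1, 0], [-1, 0, 1]].
Solving (B − 3I)v = 0 gives the eigenspace spanned by (2, 2, 2).
With v_2 = 2, v = (2, 2, 2), so v_1 = 2.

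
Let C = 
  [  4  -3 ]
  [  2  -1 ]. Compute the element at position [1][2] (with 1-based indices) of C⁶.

-189

Characteristic polynomial: t^2 - 3t + 2 = (t - 2)(t - 1), so the eigenvalues are 1, 2.
t=2: eigenvector (-3, -2).
t=1: eigenvector (1, 1).
P = [[-3, 1], [-2, 1]], D = diag(2, 1), P⁻¹ = [[-1, 1], [-2, 3]].
C⁶ = P·diag(64, 1)·P⁻¹ = [[190, -189], [126, -125]].
The requested entry is -189.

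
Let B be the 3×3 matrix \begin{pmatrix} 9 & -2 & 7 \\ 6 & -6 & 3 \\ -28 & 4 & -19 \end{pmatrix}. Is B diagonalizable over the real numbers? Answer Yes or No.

No

Characteristic polynomial: p(t) = t^3 + 16t^2 + 85t + 150 = (t + 5)^2(t + 6).
t = -5 has algebraic multiplicity 2; rank(B + 5I) = 2, so geometric multiplicity = 1.
Geometric multiplicity < algebraic multiplicity, so B is not diagonalizable.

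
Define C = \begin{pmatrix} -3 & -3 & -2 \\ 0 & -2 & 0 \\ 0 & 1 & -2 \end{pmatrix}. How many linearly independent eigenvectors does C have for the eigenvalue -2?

1

C + 2I = [[-1, -3, -2], [0, 0, 0], [0, 1, 0]].
This matrix has rank 2, so its null space has dimension 3 − 2 = 1.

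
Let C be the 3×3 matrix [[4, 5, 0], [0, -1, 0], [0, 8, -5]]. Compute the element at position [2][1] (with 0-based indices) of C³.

248

Characteristic polynomial: μ^3 + 2μ^2 - 19μ - 20 = (μ - 4)(μ + 1)(μ + 5), so the eigenvalues are -5, -1, 4.
μ=-1: eigenvector (-1, 1, 2).
μ=4: eigenvector (1, 0, 0).
μ=-5: eigenvector (0, 0, 1).
P = [[-1, 1, 0], [1, 0, 0], [2, 0, 1]], D = diag(-1, 4, -5), P⁻¹ = [[0, 1, 0], [1, 1, 0], [0, -2, 1]].
C³ = P·diag(-1, 64, -125)·P⁻¹ = [[64, 65, 0], [0, -1, 0], [0, 248, -125]].
The requested entry is 248.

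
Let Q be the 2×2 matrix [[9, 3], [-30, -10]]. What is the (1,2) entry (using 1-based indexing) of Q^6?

Characteristic polynomial: μ^2 + μ = μ(μ + 1), so the eigenvalues are -1, 0.
μ=0: eigenvector (1, -3).
μ=-1: eigenvector (-3, 10).
P = [[1, -3], [-3, 10]], D = diag(0, -1), P⁻¹ = [[10, 3], [3, 1]].
Q⁶ = P·diag(0, 1)·P⁻¹ = [[-9, -3], [30, 10]].
The requested entry is -3.

-3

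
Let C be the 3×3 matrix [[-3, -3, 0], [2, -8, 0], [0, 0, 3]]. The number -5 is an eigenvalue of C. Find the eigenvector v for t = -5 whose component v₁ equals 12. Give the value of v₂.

8

C + 5I = [[2, -3, 0], [2, -3, 0], [0, 0, 8]].
Solving (C + 5I)v = 0 gives the eigenspace spanned by (12, 8, 0).
With v₁ = 12, v = (12, 8, 0), so v₂ = 8.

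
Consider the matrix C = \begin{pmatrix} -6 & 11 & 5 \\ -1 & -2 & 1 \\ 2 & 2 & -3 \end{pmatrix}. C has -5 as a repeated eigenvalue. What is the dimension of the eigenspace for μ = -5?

C + 5I = [[-1, 11, 5], [-1, 3, 1], [2, 2, 2]].
This matrix has rank 2, so its null space has dimension 3 − 2 = 1.

1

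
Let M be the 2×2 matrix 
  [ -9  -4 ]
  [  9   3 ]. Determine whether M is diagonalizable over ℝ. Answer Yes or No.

No

Characteristic polynomial: p(μ) = μ^2 + 6μ + 9 = (μ + 3)^2.
μ = -3 has algebraic multiplicity 2; rank(M + 3I) = 1, so geometric multiplicity = 1.
Geometric multiplicity < algebraic multiplicity, so M is not diagonalizable.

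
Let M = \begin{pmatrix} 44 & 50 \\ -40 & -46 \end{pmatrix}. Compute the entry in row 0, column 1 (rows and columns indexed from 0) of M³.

1400

Characteristic polynomial: r^2 + 2r - 24 = (r - 4)(r + 6), so the eigenvalues are -6, 4.
r=-6: eigenvector (1, -1).
r=4: eigenvector (5, -4).
P = [[1, 5], [-1, -4]], D = diag(-6, 4), P⁻¹ = [[-4, -5], [1, 1]].
M³ = P·diag(-216, 64)·P⁻¹ = [[1184, 1400], [-1120, -1336]].
The requested entry is 1400.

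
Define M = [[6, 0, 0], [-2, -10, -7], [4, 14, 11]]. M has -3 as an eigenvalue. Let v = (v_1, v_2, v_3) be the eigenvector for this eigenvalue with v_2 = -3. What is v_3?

3

M + 3I = [[9, 0, 0], [-2, -7, -7], [4, 14, 14]].
Solving (M + 3I)v = 0 gives the eigenspace spanned by (0, -3, 3).
With v_2 = -3, v = (0, -3, 3), so v_3 = 3.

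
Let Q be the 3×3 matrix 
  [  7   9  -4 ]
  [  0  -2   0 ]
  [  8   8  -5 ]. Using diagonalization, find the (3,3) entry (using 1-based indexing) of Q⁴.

Characteristic polynomial: λ^3 - 7λ - 6 = (λ - 3)(λ + 1)(λ + 2), so the eigenvalues are -2, -1, 3.
λ=3: eigenvector (1, 0, 1).
λ=-2: eigenvector (-1, 1, 0).
λ=-1: eigenvector (1, 0, 2).
P = [[1, -1, 1], [0, 1, 0], [1, 0, 2]], D = diag(3, -2, -1), P⁻¹ = [[2, 2, -1], [0, 1, 0], [-1, -1, 1]].
Q⁴ = P·diag(81, 16, 1)·P⁻¹ = [[161, 145, -80], [0, 16, 0], [160, 160, -79]].
The requested entry is -79.

-79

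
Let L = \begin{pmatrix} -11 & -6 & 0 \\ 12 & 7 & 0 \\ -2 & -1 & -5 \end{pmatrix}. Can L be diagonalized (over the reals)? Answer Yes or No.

Characteristic polynomial: p(r) = r^3 + 9r^2 + 15r - 25 = (r - 1)(r + 5)^2.
r = -5 has algebraic multiplicity 2; rank(L + 5I) = 2, so geometric multiplicity = 1.
Geometric multiplicity < algebraic multiplicity, so L is not diagonalizable.

No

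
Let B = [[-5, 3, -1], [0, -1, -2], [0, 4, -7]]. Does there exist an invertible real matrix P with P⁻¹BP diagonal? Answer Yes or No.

Characteristic polynomial: p(μ) = μ^3 + 13μ^2 + 55μ + 75 = (μ + 3)(μ + 5)^2.
μ = -5 has algebraic multiplicity 2; rank(B + 5I) = 2, so geometric multiplicity = 1.
Geometric multiplicity < algebraic multiplicity, so B is not diagonalizable.

No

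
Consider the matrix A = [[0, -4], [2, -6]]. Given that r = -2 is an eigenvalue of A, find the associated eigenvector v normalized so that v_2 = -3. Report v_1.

-6

A + 2I = [[2, -4], [2, -4]].
Solving (A + 2I)v = 0 gives the eigenspace spanned by (-6, -3).
With v_2 = -3, v = (-6, -3), so v_1 = -6.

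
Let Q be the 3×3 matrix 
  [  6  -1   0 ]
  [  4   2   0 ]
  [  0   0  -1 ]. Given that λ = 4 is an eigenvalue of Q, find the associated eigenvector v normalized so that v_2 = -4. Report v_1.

Q − 4I = [[2, -1, 0], [4, -2, 0], [0, 0, -5]].
Solving (Q − 4I)v = 0 gives the eigenspace spanned by (-2, -4, 0).
With v_2 = -4, v = (-2, -4, 0), so v_1 = -2.

-2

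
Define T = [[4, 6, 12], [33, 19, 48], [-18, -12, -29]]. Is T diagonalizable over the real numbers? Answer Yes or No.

Yes

Characteristic polynomial: p(r) = r^3 + 6r^2 + 3r - 10 = (r - 1)(r + 2)(r + 5).
All 3 eigenvalues are distinct, so T is diagonalizable.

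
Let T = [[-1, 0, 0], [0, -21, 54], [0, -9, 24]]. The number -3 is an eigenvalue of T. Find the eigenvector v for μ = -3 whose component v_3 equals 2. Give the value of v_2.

6

T + 3I = [[2, 0, 0], [0, -18, 54], [0, -9, 27]].
Solving (T + 3I)v = 0 gives the eigenspace spanned by (0, 6, 2).
With v_3 = 2, v = (0, 6, 2), so v_2 = 6.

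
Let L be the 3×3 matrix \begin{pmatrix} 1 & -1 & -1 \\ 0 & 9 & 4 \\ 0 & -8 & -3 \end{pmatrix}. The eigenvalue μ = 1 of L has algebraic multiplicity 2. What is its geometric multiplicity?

L − 1I = [[0, -1, -1], [0, 8, 4], [0, -8, -4]].
This matrix has rank 2, so its null space has dimension 3 − 2 = 1.

1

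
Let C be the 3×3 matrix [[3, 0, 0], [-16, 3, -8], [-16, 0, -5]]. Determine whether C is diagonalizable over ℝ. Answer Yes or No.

Characteristic polynomial: p(μ) = μ^3 - μ^2 - 21μ + 45 = (μ - 3)^2(μ + 5).
μ = 3 has algebraic multiplicity 2; rank(C − 3I) = 1, so geometric multiplicity = 2.
Every eigenvalue has geometric = algebraic multiplicity, so C is diagonalizable.

Yes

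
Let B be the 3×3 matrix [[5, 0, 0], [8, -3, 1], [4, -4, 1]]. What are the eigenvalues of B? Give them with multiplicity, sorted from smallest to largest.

Characteristic polynomial: p(t) = t^3 - 3t^2 - 9t - 5 = (t - 5)(t + 1)^2.
Roots (with multiplicity): -1, -1, 5.

-1, -1, 5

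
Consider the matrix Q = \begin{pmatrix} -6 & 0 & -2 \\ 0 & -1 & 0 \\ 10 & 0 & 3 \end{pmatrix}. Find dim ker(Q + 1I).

Q + 1I = [[-5, 0, -2], [0, 0, 0], [10, 0, 4]].
This matrix has rank 1, so its null space has dimension 3 − 1 = 2.

2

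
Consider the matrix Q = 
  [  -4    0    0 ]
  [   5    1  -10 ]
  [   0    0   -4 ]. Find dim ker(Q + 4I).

2

Q + 4I = [[0, 0, 0], [5, 5, -10], [0, 0, 0]].
This matrix has rank 1, so its null space has dimension 3 − 1 = 2.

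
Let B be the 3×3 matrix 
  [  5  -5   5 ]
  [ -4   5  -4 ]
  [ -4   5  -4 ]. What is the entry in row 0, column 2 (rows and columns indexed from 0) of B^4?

Characteristic polynomial: λ^3 - 6λ^2 + 5λ = λ(λ - 5)(λ - 1), so the eigenvalues are 0, 1, 5.
λ=0: eigenvector (-1, 0, 1).
λ=5: eigenvector (-1, 1, 1).
λ=1: eigenvector (0, 1, 1).
P = [[-1, -1, 0], [0, 1, 1], [1, 1, 1]], D = diag(0, 5, 1), P⁻¹ = [[0, -1, 1], [-1, 1, -1], [1, 0, 1]].
B⁴ = P·diag(0, 625, 1)·P⁻¹ = [[625, -625, 625], [-624, 625, -624], [-624, 625, -624]].
The requested entry is 625.

625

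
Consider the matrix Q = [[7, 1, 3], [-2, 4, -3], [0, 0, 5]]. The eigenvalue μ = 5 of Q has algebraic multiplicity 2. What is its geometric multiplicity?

Q − 5I = [[2, 1, 3], [-2, -1, -3], [0, 0, 0]].
This matrix has rank 1, so its null space has dimension 3 − 1 = 2.

2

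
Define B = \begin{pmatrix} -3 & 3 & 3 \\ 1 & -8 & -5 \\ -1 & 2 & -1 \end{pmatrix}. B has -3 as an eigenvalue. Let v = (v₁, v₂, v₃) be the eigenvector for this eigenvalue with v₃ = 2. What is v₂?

B + 3I = [[0, 3, 3], [1, -5, -5], [-1, 2, 2]].
Solving (B + 3I)v = 0 gives the eigenspace spanned by (0, -2, 2).
With v₃ = 2, v = (0, -2, 2), so v₂ = -2.

-2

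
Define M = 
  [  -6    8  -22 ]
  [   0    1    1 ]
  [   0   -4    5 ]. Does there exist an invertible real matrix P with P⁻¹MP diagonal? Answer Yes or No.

No

Characteristic polynomial: p(λ) = λ^3 - 27λ + 54 = (λ - 3)^2(λ + 6).
λ = 3 has algebraic multiplicity 2; rank(M − 3I) = 2, so geometric multiplicity = 1.
Geometric multiplicity < algebraic multiplicity, so M is not diagonalizable.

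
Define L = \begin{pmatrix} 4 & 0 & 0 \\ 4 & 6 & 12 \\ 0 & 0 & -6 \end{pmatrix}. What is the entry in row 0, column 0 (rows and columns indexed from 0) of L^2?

Characteristic polynomial: μ^3 - 4μ^2 - 36μ + 144 = (μ - 6)(μ - 4)(μ + 6), so the eigenvalues are -6, 4, 6.
μ=-6: eigenvector (0, -1, 1).
μ=6: eigenvector (0, 1, 0).
μ=4: eigenvector (1, -2, 0).
P = [[0, 0, 1], [-1, 1, -2], [1, 0, 0]], D = diag(-6, 6, 4), P⁻¹ = [[0, 0, 1], [2, 1, 1], [1, 0, 0]].
L² = P·diag(36, 36, 16)·P⁻¹ = [[16, 0, 0], [40, 36, 0], [0, 0, 36]].
The requested entry is 16.

16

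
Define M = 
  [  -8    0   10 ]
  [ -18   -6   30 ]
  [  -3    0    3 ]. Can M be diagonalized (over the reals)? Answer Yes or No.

Yes

Characteristic polynomial: p(λ) = λ^3 + 11λ^2 + 36λ + 36 = (λ + 2)(λ + 3)(λ + 6).
All 3 eigenvalues are distinct, so M is diagonalizable.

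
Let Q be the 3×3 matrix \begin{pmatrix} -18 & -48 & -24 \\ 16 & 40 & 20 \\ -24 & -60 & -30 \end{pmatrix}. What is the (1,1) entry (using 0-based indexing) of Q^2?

-368

Characteristic polynomial: s^3 + 8s^2 + 12s = s(s + 2)(s + 6), so the eigenvalues are -6, -2, 0.
s=-2: eigenvector (-3, 4, -6).
s=0: eigenvector (0, 1, -2).
s=-6: eigenvector (-2, 2, -3).
P = [[-3, 0, -2], [4, 1, 2], [-6, -2, -3]], D = diag(-2, 0, -6), P⁻¹ = [[1, 4, 2], [0, -3, -2], [-2, -6, -3]].
Q² = P·diag(4, 0, 36)·P⁻¹ = [[132, 384, 192], [-128, -368, -184], [192, 552, 276]].
The requested entry is -368.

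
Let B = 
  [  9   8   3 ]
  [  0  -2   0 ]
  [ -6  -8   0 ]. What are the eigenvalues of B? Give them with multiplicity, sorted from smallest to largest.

Characteristic polynomial: p(r) = r^3 - 7r^2 + 36 = (r - 6)(r - 3)(r + 2).
Roots (with multiplicity): -2, 3, 6.

-2, 3, 6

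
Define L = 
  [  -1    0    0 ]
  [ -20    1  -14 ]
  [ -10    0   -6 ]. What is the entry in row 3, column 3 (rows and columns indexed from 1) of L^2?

36

Characteristic polynomial: μ^3 + 6μ^2 - μ - 6 = (μ - 1)(μ + 1)(μ + 6), so the eigenvalues are -6, -1, 1.
μ=-1: eigenvector (1, -4, -2).
μ=-6: eigenvector (0, 2, 1).
μ=1: eigenvector (0, 1, 0).
P = [[1, 0, 0], [-4, 2, 1], [-2, 1, 0]], D = diag(-1, -6, 1), P⁻¹ = [[1, 0, 0], [2, 0, 1], [0, 1, -2]].
L² = P·diag(1, 36, 1)·P⁻¹ = [[1, 0, 0], [140, 1, 70], [70, 0, 36]].
The requested entry is 36.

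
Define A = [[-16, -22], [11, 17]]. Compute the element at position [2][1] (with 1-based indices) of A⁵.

Characteristic polynomial: r^2 - r - 30 = (r - 6)(r + 5), so the eigenvalues are -5, 6.
r=6: eigenvector (-1, 1).
r=-5: eigenvector (2, -1).
P = [[-1, 2], [1, -1]], D = diag(6, -5), P⁻¹ = [[1, 2], [1, 1]].
A⁵ = P·diag(7776, -3125)·P⁻¹ = [[-14026, -21802], [10901, 18677]].
The requested entry is 10901.

10901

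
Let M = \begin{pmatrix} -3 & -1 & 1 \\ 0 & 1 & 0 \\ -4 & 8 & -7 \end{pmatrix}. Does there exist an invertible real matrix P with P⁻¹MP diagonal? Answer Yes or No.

No

Characteristic polynomial: p(r) = r^3 + 9r^2 + 15r - 25 = (r - 1)(r + 5)^2.
r = -5 has algebraic multiplicity 2; rank(M + 5I) = 2, so geometric multiplicity = 1.
Geometric multiplicity < algebraic multiplicity, so M is not diagonalizable.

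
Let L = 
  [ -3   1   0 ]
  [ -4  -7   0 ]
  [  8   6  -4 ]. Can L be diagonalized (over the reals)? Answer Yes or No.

No

Characteristic polynomial: p(μ) = μ^3 + 14μ^2 + 65μ + 100 = (μ + 4)(μ + 5)^2.
μ = -5 has algebraic multiplicity 2; rank(L + 5I) = 2, so geometric multiplicity = 1.
Geometric multiplicity < algebraic multiplicity, so L is not diagonalizable.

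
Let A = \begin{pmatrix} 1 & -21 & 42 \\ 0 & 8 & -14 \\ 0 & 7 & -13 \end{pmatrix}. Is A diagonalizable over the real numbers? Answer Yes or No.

Yes

Characteristic polynomial: p(r) = r^3 + 4r^2 - 11r + 6 = (r - 1)^2(r + 6).
r = 1 has algebraic multiplicity 2; rank(A − 1I) = 1, so geometric multiplicity = 2.
Every eigenvalue has geometric = algebraic multiplicity, so A is diagonalizable.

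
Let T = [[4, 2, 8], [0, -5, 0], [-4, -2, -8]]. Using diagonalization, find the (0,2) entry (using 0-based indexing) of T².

-32

Characteristic polynomial: λ^3 + 9λ^2 + 20λ = λ(λ + 4)(λ + 5), so the eigenvalues are -5, -4, 0.
λ=-5: eigenvector (-2, 1, 2).
λ=-4: eigenvector (1, 0, -1).
λ=0: eigenvector (2, 0, -1).
P = [[-2, 1, 2], [1, 0, 0], [2, -1, -1]], D = diag(-5, -4, 0), P⁻¹ = [[0, 1, 0], [-1, 2, -2], [1, 0, 1]].
T² = P·diag(25, 16, 0)·P⁻¹ = [[-16, -18, -32], [0, 25, 0], [16, 18, 32]].
The requested entry is -32.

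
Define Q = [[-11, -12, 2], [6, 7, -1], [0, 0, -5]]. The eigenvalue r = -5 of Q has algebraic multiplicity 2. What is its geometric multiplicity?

Q + 5I = [[-6, -12, 2], [6, 12, -1], [0, 0, 0]].
This matrix has rank 2, so its null space has dimension 3 − 2 = 1.

1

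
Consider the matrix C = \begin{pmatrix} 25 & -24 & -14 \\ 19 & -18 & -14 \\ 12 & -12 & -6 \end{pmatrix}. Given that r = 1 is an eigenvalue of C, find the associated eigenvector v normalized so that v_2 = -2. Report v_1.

C − 1I = [[24, -24, -14], [19, -19, -14], [12, -12, -7]].
Solving (C − 1I)v = 0 gives the eigenspace spanned by (-2, -2, 0).
With v_2 = -2, v = (-2, -2, 0), so v_1 = -2.

-2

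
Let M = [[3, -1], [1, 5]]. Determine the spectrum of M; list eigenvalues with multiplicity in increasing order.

4, 4

Characteristic polynomial: p(μ) = μ^2 - 8μ + 16 = (μ - 4)^2.
Roots (with multiplicity): 4, 4.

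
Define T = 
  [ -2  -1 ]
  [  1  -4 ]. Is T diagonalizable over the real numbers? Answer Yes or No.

Characteristic polynomial: p(r) = r^2 + 6r + 9 = (r + 3)^2.
r = -3 has algebraic multiplicity 2; rank(T + 3I) = 1, so geometric multiplicity = 1.
Geometric multiplicity < algebraic multiplicity, so T is not diagonalizable.

No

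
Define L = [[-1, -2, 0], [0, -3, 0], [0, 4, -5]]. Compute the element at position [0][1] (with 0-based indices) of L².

8

Characteristic polynomial: μ^3 + 9μ^2 + 23μ + 15 = (μ + 1)(μ + 3)(μ + 5), so the eigenvalues are -5, -3, -1.
μ=-1: eigenvector (1, 0, 0).
μ=-3: eigenvector (1, 1, 2).
μ=-5: eigenvector (0, 0, 1).
P = [[1, 1, 0], [0, 1, 0], [0, 2, 1]], D = diag(-1, -3, -5), P⁻¹ = [[1, -1, 0], [0, 1, 0], [0, -2, 1]].
L² = P·diag(1, 9, 25)·P⁻¹ = [[1, 8, 0], [0, 9, 0], [0, -32, 25]].
The requested entry is 8.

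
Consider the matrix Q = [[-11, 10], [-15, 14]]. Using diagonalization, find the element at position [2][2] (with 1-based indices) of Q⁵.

3074

Characteristic polynomial: μ^2 - 3μ - 4 = (μ - 4)(μ + 1), so the eigenvalues are -1, 4.
μ=4: eigenvector (-2, -3).
μ=-1: eigenvector (1, 1).
P = [[-2, 1], [-3, 1]], D = diag(4, -1), P⁻¹ = [[1, -1], [3, -2]].
Q⁵ = P·diag(1024, -1)·P⁻¹ = [[-2051, 2050], [-3075, 3074]].
The requested entry is 3074.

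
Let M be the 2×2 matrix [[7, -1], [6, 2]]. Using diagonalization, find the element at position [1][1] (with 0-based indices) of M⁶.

-18962

Characteristic polynomial: r^2 - 9r + 20 = (r - 5)(r - 4), so the eigenvalues are 4, 5.
r=5: eigenvector (1, 2).
r=4: eigenvector (1, 3).
P = [[1, 1], [2, 3]], D = diag(5, 4), P⁻¹ = [[3, -1], [-2, 1]].
M⁶ = P·diag(15625, 4096)·P⁻¹ = [[38683, -11529], [69174, -18962]].
The requested entry is -18962.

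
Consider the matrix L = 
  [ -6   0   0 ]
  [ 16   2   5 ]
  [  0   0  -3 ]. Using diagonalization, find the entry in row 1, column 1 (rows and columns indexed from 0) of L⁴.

Characteristic polynomial: r^3 + 7r^2 - 36 = (r - 2)(r + 3)(r + 6), so the eigenvalues are -6, -3, 2.
r=-6: eigenvector (1, -2, 0).
r=2: eigenvector (0, 1, 0).
r=-3: eigenvector (0, -1, 1).
P = [[1, 0, 0], [-2, 1, -1], [0, 0, 1]], D = diag(-6, 2, -3), P⁻¹ = [[1, 0, 0], [2, 1, 1], [0, 0, 1]].
L⁴ = P·diag(1296, 16, 81)·P⁻¹ = [[1296, 0, 0], [-2560, 16, -65], [0, 0, 81]].
The requested entry is 16.

16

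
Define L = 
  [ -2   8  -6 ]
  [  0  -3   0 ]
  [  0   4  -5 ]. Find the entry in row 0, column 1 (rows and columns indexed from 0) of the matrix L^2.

Characteristic polynomial: r^3 + 10r^2 + 31r + 30 = (r + 2)(r + 3)(r + 5), so the eigenvalues are -5, -3, -2.
r=-2: eigenvector (1, 0, 0).
r=-3: eigenvector (4, 1, 2).
r=-5: eigenvector (2, 0, 1).
P = [[1, 4, 2], [0, 1, 0], [0, 2, 1]], D = diag(-2, -3, -5), P⁻¹ = [[1, 0, -2], [0, 1, 0], [0, -2, 1]].
L² = P·diag(4, 9, 25)·P⁻¹ = [[4, -64, 42], [0, 9, 0], [0, -32, 25]].
The requested entry is -64.

-64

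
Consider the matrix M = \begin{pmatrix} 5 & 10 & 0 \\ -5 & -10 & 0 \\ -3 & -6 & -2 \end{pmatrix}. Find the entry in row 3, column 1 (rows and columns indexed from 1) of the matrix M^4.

Characteristic polynomial: t^3 + 7t^2 + 10t = t(t + 2)(t + 5), so the eigenvalues are -5, -2, 0.
t=-5: eigenvector (1, -1, -1).
t=0: eigenvector (2, -1, 0).
t=-2: eigenvector (0, 0, 1).
P = [[1, 2, 0], [-1, -1, 0], [-1, 0, 1]], D = diag(-5, 0, -2), P⁻¹ = [[-1, -2, 0], [1, 1, 0], [-1, -2, 1]].
M⁴ = P·diag(625, 0, 16)·P⁻¹ = [[-625, -1250, 0], [625, 1250, 0], [609, 1218, 16]].
The requested entry is 609.

609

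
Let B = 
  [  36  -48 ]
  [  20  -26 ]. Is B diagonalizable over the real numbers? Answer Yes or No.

Characteristic polynomial: p(λ) = λ^2 - 10λ + 24 = (λ - 6)(λ - 4).
All 2 eigenvalues are distinct, so B is diagonalizable.

Yes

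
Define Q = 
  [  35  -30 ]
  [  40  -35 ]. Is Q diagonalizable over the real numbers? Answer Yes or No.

Yes

Characteristic polynomial: p(t) = t^2 - 25 = (t - 5)(t + 5).
All 2 eigenvalues are distinct, so Q is diagonalizable.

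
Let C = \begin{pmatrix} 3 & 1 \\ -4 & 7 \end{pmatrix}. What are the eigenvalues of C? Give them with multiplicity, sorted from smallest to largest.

5, 5

Characteristic polynomial: p(λ) = λ^2 - 10λ + 25 = (λ - 5)^2.
Roots (with multiplicity): 5, 5.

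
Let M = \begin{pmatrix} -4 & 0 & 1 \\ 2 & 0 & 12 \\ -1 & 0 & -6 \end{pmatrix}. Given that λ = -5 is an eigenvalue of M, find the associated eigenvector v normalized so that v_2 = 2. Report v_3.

M + 5I = [[1, 0, 1], [2, 5, 12], [-1, 0, -1]].
Solving (M + 5I)v = 0 gives the eigenspace spanned by (1, 2, -1).
With v_2 = 2, v = (1, 2, -1), so v_3 = -1.

-1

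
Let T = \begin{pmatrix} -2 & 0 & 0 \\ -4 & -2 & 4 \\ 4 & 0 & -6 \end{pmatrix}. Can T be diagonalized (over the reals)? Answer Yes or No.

Yes

Characteristic polynomial: p(λ) = λ^3 + 10λ^2 + 28λ + 24 = (λ + 2)^2(λ + 6).
λ = -2 has algebraic multiplicity 2; rank(T + 2I) = 1, so geometric multiplicity = 2.
Every eigenvalue has geometric = algebraic multiplicity, so T is diagonalizable.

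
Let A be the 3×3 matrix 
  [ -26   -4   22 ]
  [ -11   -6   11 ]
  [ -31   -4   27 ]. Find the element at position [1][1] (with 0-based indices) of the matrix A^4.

1296

Characteristic polynomial: r^3 + 5r^2 - 26r - 120 = (r - 5)(r + 4)(r + 6), so the eigenvalues are -6, -4, 5.
r=-4: eigenvector (1, 0, 1).
r=-6: eigenvector (2, 1, 2).
r=5: eigenvector (2, 1, 3).
P = [[1, 2, 2], [0, 1, 1], [1, 2, 3]], D = diag(-4, -6, 5), P⁻¹ = [[1, -2, 0], [1, 1, -1], [-1, 0, 1]].
A⁴ = P·diag(256, 1296, 625)·P⁻¹ = [[1598, 2080, -1342], [671, 1296, -671], [973, 2080, -717]].
The requested entry is 1296.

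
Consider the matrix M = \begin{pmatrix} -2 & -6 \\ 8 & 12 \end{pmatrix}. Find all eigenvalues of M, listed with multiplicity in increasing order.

4, 6

Characteristic polynomial: p(μ) = μ^2 - 10μ + 24 = (μ - 6)(μ - 4).
Roots (with multiplicity): 4, 6.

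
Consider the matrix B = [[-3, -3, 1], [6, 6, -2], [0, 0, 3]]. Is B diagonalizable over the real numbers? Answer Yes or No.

No

Characteristic polynomial: p(t) = t^3 - 6t^2 + 9t = t(t - 3)^2.
t = 3 has algebraic multiplicity 2; rank(B − 3I) = 2, so geometric multiplicity = 1.
Geometric multiplicity < algebraic multiplicity, so B is not diagonalizable.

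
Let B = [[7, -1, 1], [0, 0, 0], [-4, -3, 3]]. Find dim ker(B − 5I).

1

B − 5I = [[2, -1, 1], [0, -5, 0], [-4, -3, -2]].
This matrix has rank 2, so its null space has dimension 3 − 2 = 1.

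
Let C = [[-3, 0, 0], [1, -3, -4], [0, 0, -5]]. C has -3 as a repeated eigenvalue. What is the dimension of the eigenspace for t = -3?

1

C + 3I = [[0, 0, 0], [1, 0, -4], [0, 0, -2]].
This matrix has rank 2, so its null space has dimension 3 − 2 = 1.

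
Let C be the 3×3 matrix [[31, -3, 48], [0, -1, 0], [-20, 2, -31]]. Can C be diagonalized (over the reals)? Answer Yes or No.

Characteristic polynomial: p(λ) = λ^3 + λ^2 - λ - 1 = (λ - 1)(λ + 1)^2.
λ = -1 has algebraic multiplicity 2; rank(C + 1I) = 2, so geometric multiplicity = 1.
Geometric multiplicity < algebraic multiplicity, so C is not diagonalizable.

No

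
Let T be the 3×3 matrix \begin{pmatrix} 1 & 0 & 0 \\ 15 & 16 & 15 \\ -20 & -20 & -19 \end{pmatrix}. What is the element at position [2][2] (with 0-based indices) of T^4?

1021

Characteristic polynomial: r^3 + 2r^2 - 7r + 4 = (r - 1)^2(r + 4), so the eigenvalues are -4, 1, 1.
r=1: eigenvector (0, 1, -1).
r=-4: eigenvector (0, 3, -4).
r=1: eigenvector (1, 0, -1).
P = [[0, 0, 1], [1, 3, 0], [-1, -4, -1]], D = diag(1, -4, 1), P⁻¹ = [[3, 4, 3], [-1, -1, -1], [1, 0, 0]].
T⁴ = P·diag(1, 256, 1)·P⁻¹ = [[1, 0, 0], [-765, -764, -765], [1020, 1020, 1021]].
The requested entry is 1021.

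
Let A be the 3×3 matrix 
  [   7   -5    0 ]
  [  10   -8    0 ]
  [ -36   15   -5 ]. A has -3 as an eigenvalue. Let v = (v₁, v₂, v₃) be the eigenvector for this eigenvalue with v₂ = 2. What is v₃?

A + 3I = [[10, -5, 0], [10, -5, 0], [-36, 15, -2]].
Solving (A + 3I)v = 0 gives the eigenspace spanned by (1, 2, -3).
With v₂ = 2, v = (1, 2, -3), so v₃ = -3.

-3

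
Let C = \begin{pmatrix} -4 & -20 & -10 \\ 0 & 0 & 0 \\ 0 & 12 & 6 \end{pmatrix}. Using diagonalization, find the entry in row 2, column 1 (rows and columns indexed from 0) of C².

72

Characteristic polynomial: r^3 - 2r^2 - 24r = r(r - 6)(r + 4), so the eigenvalues are -4, 0, 6.
r=0: eigenvector (0, 1, -2).
r=-4: eigenvector (1, 0, 0).
r=6: eigenvector (-1, 0, 1).
P = [[0, 1, -1], [1, 0, 0], [-2, 0, 1]], D = diag(0, -4, 6), P⁻¹ = [[0, 1, 0], [1, 2, 1], [0, 2, 1]].
C² = P·diag(0, 16, 36)·P⁻¹ = [[16, -40, -20], [0, 0, 0], [0, 72, 36]].
The requested entry is 72.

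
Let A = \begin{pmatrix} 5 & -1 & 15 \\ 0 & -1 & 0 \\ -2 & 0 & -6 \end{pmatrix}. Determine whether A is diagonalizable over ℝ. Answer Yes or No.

Characteristic polynomial: p(s) = s^3 + 2s^2 + s = s(s + 1)^2.
s = -1 has algebraic multiplicity 2; rank(A + 1I) = 2, so geometric multiplicity = 1.
Geometric multiplicity < algebraic multiplicity, so A is not diagonalizable.

No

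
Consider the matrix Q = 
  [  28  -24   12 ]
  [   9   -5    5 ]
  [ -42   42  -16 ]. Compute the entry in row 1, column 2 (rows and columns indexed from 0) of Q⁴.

-129

Characteristic polynomial: t^3 - 7t^2 + 2t + 40 = (t - 5)(t - 4)(t + 2), so the eigenvalues are -2, 4, 5.
t=4: eigenvector (1, 1, 0).
t=5: eigenvector (0, 1, 2).
t=-2: eigenvector (-2, -1, 3).
P = [[1, 0, -2], [1, 1, -1], [0, 2, 3]], D = diag(4, 5, -2), P⁻¹ = [[5, -4, 2], [-3, 3, -1], [2, -2, 1]].
Q⁴ = P·diag(256, 625, 16)·P⁻¹ = [[1216, -960, 480], [-627, 883, -129], [-3654, 3654, -1202]].
The requested entry is -129.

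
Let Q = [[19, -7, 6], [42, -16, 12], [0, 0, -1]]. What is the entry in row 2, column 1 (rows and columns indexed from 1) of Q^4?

Characteristic polynomial: s^3 - 2s^2 - 13s - 10 = (s - 5)(s + 1)(s + 2), so the eigenvalues are -2, -1, 5.
s=5: eigenvector (1, 2, 0).
s=-1: eigenvector (-1, -2, 1).
s=-2: eigenvector (1, 3, 0).
P = [[1, -1, 1], [2, -2, 3], [0, 1, 0]], D = diag(5, -1, -2), P⁻¹ = [[3, -1, 1], [0, 0, 1], [-2, 1, 0]].
Q⁴ = P·diag(625, 1, 16)·P⁻¹ = [[1843, -609, 624], [3654, -1202, 1248], [0, 0, 1]].
The requested entry is 3654.

3654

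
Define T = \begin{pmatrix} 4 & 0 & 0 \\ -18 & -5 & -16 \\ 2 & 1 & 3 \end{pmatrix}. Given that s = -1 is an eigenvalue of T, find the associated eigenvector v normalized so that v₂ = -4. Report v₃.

1

T + 1I = [[5, 0, 0], [-18, -4, -16], [2, 1, 4]].
Solving (T + 1I)v = 0 gives the eigenspace spanned by (0, -4, 1).
With v₂ = -4, v = (0, -4, 1), so v₃ = 1.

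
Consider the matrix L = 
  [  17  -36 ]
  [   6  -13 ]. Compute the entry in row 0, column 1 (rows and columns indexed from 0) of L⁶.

-93744

Characteristic polynomial: s^2 - 4s - 5 = (s - 5)(s + 1), so the eigenvalues are -1, 5.
s=-1: eigenvector (-2, -1).
s=5: eigenvector (3, 1).
P = [[-2, 3], [-1, 1]], D = diag(-1, 5), P⁻¹ = [[1, -3], [1, -2]].
L⁶ = P·diag(1, 15625)·P⁻¹ = [[46873, -93744], [15624, -31247]].
The requested entry is -93744.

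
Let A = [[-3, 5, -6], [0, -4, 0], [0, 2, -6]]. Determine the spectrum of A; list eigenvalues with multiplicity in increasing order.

Characteristic polynomial: p(r) = r^3 + 13r^2 + 54r + 72 = (r + 3)(r + 4)(r + 6).
Roots (with multiplicity): -6, -4, -3.

-6, -4, -3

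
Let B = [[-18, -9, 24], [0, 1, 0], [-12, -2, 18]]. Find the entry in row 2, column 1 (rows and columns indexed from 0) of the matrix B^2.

70

Characteristic polynomial: t^3 - t^2 - 36t + 36 = (t - 6)(t - 1)(t + 6), so the eigenvalues are -6, 1, 6.
t=1: eigenvector (-3, 1, -2).
t=6: eigenvector (-1, 0, -1).
t=-6: eigenvector (2, 0, 1).
P = [[-3, -1, 2], [1, 0, 0], [-2, -1, 1]], D = diag(1, 6, -6), P⁻¹ = [[0, 1, 0], [1, -1, -2], [1, 1, -1]].
B² = P·diag(1, 36, 36)·P⁻¹ = [[36, 105, 0], [0, 1, 0], [0, 70, 36]].
The requested entry is 70.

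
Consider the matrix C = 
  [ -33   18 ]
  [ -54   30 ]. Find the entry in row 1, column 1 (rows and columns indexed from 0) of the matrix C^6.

-137052

Characteristic polynomial: μ^2 + 3μ - 18 = (μ - 3)(μ + 6), so the eigenvalues are -6, 3.
μ=3: eigenvector (1, 2).
μ=-6: eigenvector (-2, -3).
P = [[1, -2], [2, -3]], D = diag(3, -6), P⁻¹ = [[-3, 2], [-2, 1]].
C⁶ = P·diag(729, 46656)·P⁻¹ = [[184437, -91854], [275562, -137052]].
The requested entry is -137052.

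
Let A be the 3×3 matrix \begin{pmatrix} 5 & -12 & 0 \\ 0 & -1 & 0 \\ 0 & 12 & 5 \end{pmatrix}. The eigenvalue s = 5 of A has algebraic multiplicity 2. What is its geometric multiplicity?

2

A − 5I = [[0, -12, 0], [0, -6, 0], [0, 12, 0]].
This matrix has rank 1, so its null space has dimension 3 − 1 = 2.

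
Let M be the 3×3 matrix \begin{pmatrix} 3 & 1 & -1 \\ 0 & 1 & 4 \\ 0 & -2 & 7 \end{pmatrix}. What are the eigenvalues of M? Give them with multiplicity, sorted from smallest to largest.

3, 3, 5

Characteristic polynomial: p(μ) = μ^3 - 11μ^2 + 39μ - 45 = (μ - 5)(μ - 3)^2.
Roots (with multiplicity): 3, 3, 5.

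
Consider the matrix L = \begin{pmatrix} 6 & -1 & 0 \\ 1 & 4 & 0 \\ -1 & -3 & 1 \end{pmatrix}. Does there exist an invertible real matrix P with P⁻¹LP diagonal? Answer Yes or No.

Characteristic polynomial: p(t) = t^3 - 11t^2 + 35t - 25 = (t - 5)^2(t - 1).
t = 5 has algebraic multiplicity 2; rank(L − 5I) = 2, so geometric multiplicity = 1.
Geometric multiplicity < algebraic multiplicity, so L is not diagonalizable.

No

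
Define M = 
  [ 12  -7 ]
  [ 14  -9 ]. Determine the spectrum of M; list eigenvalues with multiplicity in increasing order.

Characteristic polynomial: p(s) = s^2 - 3s - 10 = (s - 5)(s + 2).
Roots (with multiplicity): -2, 5.

-2, 5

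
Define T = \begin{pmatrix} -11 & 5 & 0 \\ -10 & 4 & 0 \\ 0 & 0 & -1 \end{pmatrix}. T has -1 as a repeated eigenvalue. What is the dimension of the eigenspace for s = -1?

T + 1I = [[-10, 5, 0], [-10, 5, 0], [0, 0, 0]].
This matrix has rank 1, so its null space has dimension 3 − 1 = 2.

2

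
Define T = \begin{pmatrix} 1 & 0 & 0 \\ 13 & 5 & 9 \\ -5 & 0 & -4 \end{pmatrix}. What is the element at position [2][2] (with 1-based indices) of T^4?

625

Characteristic polynomial: λ^3 - 2λ^2 - 19λ + 20 = (λ - 5)(λ - 1)(λ + 4), so the eigenvalues are -4, 1, 5.
λ=5: eigenvector (0, 1, 0).
λ=1: eigenvector (1, -1, -1).
λ=-4: eigenvector (0, -1, 1).
P = [[0, 1, 0], [1, -1, -1], [0, -1, 1]], D = diag(5, 1, -4), P⁻¹ = [[2, 1, 1], [1, 0, 0], [1, 0, 1]].
T⁴ = P·diag(625, 1, 256)·P⁻¹ = [[1, 0, 0], [993, 625, 369], [255, 0, 256]].
The requested entry is 625.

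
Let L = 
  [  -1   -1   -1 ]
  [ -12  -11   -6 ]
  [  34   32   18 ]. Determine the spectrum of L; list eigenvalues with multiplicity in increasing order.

Characteristic polynomial: p(r) = r^3 - 6r^2 + 9r - 4 = (r - 4)(r - 1)^2.
Roots (with multiplicity): 1, 1, 4.

1, 1, 4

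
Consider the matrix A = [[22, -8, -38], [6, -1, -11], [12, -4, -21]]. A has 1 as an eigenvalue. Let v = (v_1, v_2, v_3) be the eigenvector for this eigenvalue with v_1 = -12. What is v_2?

A − 1I = [[21, -8, -38], [6, -2, -11], [12, -4, -22]].
Solving (A − 1I)v = 0 gives the eigenspace spanned by (-12, -3, -6).
With v_1 = -12, v = (-12, -3, -6), so v_2 = -3.

-3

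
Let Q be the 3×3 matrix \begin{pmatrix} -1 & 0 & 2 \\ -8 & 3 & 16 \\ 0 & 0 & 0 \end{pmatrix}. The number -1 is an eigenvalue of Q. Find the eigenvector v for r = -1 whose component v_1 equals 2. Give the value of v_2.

4

Q + 1I = [[0, 0, 2], [-8, 4, 16], [0, 0, 1]].
Solving (Q + 1I)v = 0 gives the eigenspace spanned by (2, 4, 0).
With v_1 = 2, v = (2, 4, 0), so v_2 = 4.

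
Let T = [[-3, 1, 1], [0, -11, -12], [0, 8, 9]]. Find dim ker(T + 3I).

T + 3I = [[0, 1, 1], [0, -8, -12], [0, 8, 12]].
This matrix has rank 2, so its null space has dimension 3 − 2 = 1.

1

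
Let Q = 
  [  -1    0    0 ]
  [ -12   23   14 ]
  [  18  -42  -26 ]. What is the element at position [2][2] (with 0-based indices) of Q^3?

Characteristic polynomial: s^3 + 4s^2 - 7s - 10 = (s - 2)(s + 1)(s + 5), so the eigenvalues are -5, -1, 2.
s=-1: eigenvector (1, 4, -6).
s=-5: eigenvector (0, 1, -2).
s=2: eigenvector (0, 2, -3).
P = [[1, 0, 0], [4, 1, 2], [-6, -2, -3]], D = diag(-1, -5, 2), P⁻¹ = [[1, 0, 0], [0, -3, -2], [-2, 2, 1]].
Q³ = P·diag(-1, -125, 8)·P⁻¹ = [[-1, 0, 0], [-36, 407, 266], [54, -798, -524]].
The requested entry is -524.

-524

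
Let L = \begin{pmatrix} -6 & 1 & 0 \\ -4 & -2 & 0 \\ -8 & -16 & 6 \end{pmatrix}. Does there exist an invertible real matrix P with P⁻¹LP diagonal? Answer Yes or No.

Characteristic polynomial: p(r) = r^3 + 2r^2 - 32r - 96 = (r - 6)(r + 4)^2.
r = -4 has algebraic multiplicity 2; rank(L + 4I) = 2, so geometric multiplicity = 1.
Geometric multiplicity < algebraic multiplicity, so L is not diagonalizable.

No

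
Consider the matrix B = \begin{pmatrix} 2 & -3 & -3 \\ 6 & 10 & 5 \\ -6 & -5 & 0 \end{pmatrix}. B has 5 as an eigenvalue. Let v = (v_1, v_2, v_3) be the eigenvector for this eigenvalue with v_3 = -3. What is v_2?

3

B − 5I = [[-3, -3, -3], [6, 5, 5], [-6, -5, -5]].
Solving (B − 5I)v = 0 gives the eigenspace spanned by (0, 3, -3).
With v_3 = -3, v = (0, 3, -3), so v_2 = 3.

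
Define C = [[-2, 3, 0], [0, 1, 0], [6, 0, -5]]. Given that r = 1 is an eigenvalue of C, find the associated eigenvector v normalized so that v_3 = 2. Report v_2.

C − 1I = [[-3, 3, 0], [0, 0, 0], [6, 0, -6]].
Solving (C − 1I)v = 0 gives the eigenspace spanned by (2, 2, 2).
With v_3 = 2, v = (2, 2, 2), so v_2 = 2.

2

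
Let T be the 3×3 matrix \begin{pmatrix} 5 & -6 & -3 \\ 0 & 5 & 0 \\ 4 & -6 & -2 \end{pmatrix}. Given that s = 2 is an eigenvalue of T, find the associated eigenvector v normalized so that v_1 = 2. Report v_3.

2

T − 2I = [[3, -6, -3], [0, 3, 0], [4, -6, -4]].
Solving (T − 2I)v = 0 gives the eigenspace spanned by (2, 0, 2).
With v_1 = 2, v = (2, 0, 2), so v_3 = 2.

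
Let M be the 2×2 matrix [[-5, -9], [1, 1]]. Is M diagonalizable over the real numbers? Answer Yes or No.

Characteristic polynomial: p(s) = s^2 + 4s + 4 = (s + 2)^2.
s = -2 has algebraic multiplicity 2; rank(M + 2I) = 1, so geometric multiplicity = 1.
Geometric multiplicity < algebraic multiplicity, so M is not diagonalizable.

No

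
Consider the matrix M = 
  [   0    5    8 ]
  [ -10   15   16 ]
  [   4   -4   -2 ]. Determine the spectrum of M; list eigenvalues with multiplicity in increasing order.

Characteristic polynomial: p(μ) = μ^3 - 13μ^2 + 52μ - 60 = (μ - 6)(μ - 5)(μ - 2).
Roots (with multiplicity): 2, 5, 6.

2, 5, 6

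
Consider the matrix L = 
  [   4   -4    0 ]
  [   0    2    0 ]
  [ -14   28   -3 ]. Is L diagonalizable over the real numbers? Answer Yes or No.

Characteristic polynomial: p(λ) = λ^3 - 3λ^2 - 10λ + 24 = (λ - 4)(λ - 2)(λ + 3).
All 3 eigenvalues are distinct, so L is diagonalizable.

Yes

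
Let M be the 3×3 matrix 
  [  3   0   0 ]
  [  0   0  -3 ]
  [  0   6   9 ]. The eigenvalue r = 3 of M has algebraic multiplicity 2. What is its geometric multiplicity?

2

M − 3I = [[0, 0, 0], [0, -3, -3], [0, 6, 6]].
This matrix has rank 1, so its null space has dimension 3 − 1 = 2.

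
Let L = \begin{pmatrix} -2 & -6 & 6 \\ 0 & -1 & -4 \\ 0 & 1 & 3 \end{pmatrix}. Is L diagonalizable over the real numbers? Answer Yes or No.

No

Characteristic polynomial: p(μ) = μ^3 - 3μ + 2 = (μ - 1)^2(μ + 2).
μ = 1 has algebraic multiplicity 2; rank(L − 1I) = 2, so geometric multiplicity = 1.
Geometric multiplicity < algebraic multiplicity, so L is not diagonalizable.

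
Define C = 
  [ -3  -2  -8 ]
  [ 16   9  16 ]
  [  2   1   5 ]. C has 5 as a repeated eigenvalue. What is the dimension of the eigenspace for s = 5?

C − 5I = [[-8, -2, -8], [16, 4, 16], [2, 1, 0]].
This matrix has rank 2, so its null space has dimension 3 − 2 = 1.

1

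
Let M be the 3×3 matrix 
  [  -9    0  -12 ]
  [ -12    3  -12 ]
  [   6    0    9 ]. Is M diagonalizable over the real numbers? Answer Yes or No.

Characteristic polynomial: p(t) = t^3 - 3t^2 - 9t + 27 = (t - 3)^2(t + 3).
t = 3 has algebraic multiplicity 2; rank(M − 3I) = 1, so geometric multiplicity = 2.
Every eigenvalue has geometric = algebraic multiplicity, so M is diagonalizable.

Yes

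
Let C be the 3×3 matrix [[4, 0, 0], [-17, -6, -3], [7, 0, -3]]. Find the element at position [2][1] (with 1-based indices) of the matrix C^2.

Characteristic polynomial: s^3 + 5s^2 - 18s - 72 = (s - 4)(s + 3)(s + 6), so the eigenvalues are -6, -3, 4.
s=4: eigenvector (1, -2, 1).
s=-6: eigenvector (0, 1, 0).
s=-3: eigenvector (0, -1, 1).
P = [[1, 0, 0], [-2, 1, -1], [1, 0, 1]], D = diag(4, -6, -3), P⁻¹ = [[1, 0, 0], [1, 1, 1], [-1, 0, 1]].
C² = P·diag(16, 36, 9)·P⁻¹ = [[16, 0, 0], [13, 36, 27], [7, 0, 9]].
The requested entry is 13.

13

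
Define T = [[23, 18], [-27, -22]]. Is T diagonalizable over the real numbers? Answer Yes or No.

Characteristic polynomial: p(λ) = λ^2 - λ - 20 = (λ - 5)(λ + 4).
All 2 eigenvalues are distinct, so T is diagonalizable.

Yes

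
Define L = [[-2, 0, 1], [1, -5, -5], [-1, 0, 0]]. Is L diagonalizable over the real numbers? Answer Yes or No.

No

Characteristic polynomial: p(r) = r^3 + 7r^2 + 11r + 5 = (r + 1)^2(r + 5).
r = -1 has algebraic multiplicity 2; rank(L + 1I) = 2, so geometric multiplicity = 1.
Geometric multiplicity < algebraic multiplicity, so L is not diagonalizable.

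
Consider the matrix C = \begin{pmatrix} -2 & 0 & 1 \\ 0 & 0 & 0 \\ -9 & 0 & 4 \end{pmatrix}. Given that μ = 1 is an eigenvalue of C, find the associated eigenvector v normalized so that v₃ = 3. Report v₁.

C − 1I = [[-3, 0, 1], [0, -1, 0], [-9, 0, 3]].
Solving (C − 1I)v = 0 gives the eigenspace spanned by (1, 0, 3).
With v₃ = 3, v = (1, 0, 3), so v₁ = 1.

1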